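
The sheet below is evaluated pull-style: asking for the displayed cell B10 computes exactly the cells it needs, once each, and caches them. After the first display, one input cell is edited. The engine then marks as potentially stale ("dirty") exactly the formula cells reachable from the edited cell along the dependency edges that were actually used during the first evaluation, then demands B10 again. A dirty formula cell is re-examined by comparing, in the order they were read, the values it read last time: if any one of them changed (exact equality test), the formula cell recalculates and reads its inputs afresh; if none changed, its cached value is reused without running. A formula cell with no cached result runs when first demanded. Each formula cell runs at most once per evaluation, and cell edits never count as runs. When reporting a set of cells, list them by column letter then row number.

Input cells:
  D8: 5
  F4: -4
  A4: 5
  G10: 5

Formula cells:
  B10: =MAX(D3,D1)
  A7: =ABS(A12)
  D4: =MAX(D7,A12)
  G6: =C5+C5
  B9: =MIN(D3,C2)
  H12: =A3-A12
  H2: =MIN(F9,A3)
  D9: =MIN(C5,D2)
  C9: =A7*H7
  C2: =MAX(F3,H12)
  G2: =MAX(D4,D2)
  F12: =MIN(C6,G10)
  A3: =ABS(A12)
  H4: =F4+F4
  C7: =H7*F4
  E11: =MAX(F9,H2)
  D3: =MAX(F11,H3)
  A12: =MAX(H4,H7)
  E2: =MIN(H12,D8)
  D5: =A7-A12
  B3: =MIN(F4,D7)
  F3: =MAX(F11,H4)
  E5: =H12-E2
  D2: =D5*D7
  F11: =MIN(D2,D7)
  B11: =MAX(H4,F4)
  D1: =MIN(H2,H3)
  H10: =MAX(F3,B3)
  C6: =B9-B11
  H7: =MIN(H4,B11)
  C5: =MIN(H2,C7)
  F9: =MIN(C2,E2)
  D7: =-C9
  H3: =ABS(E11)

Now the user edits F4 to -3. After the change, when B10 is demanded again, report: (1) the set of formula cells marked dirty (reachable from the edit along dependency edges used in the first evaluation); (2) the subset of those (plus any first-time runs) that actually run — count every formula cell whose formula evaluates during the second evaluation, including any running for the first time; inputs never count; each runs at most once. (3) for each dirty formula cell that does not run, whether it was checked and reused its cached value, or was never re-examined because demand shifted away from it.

The edit dirties: A3, A7, A12, B10, B11, C2, C9, D1, D2, D3, D5, D7, E2, E11, F3, F9, F11, H2, H3, H4, H7, H12.
19 formula cells run: A3, A7, A12, B10, B11, C2, C9, D2, D3, D5, D7, E2, F3, F9, F11, H2, H4, H7, H12.
Cache hits after checking: D1, E11, H3.
Note where the cutoff bites: E11 is checked, finds nothing changed, and keeps its cache.

First demand of the output computes:
  H4 = -4 + -4 = -8
  B11 = MAX(-8, -4) = -4
  H7 = MIN(-8, -4) = -8
  A12 = MAX(-8, -8) = -8
  A3 = ABS(-8) = 8
  A7 = ABS(-8) = 8
  C9 = 8 * -8 = -64
  D5 = 8 - -8 = 16
  D7 = -(-64) = 64
  D2 = 16 * 64 = 1024
  F11 = MIN(1024, 64) = 64
  F3 = MAX(64, -8) = 64
  H12 = 8 - -8 = 16
  C2 = MAX(64, 16) = 64
  E2 = MIN(16, 5) = 5
  F9 = MIN(64, 5) = 5
  H2 = MIN(5, 8) = 5
  E11 = MAX(5, 5) = 5
  H3 = ABS(5) = 5
  D1 = MIN(5, 5) = 5
  D3 = MAX(64, 5) = 64
  B10 = MAX(64, 5) = 64

After the edit, cleaning proceeds:
  H4: a read changed (F4 -4->-3; F4 -4->-3) — executes, giving -6.
  B11: a read changed (H4 -8->-6; F4 -4->-3) — executes, giving -3.
  H7: a read changed (H4 -8->-6; B11 -4->-3) — executes, giving -6.
  A12: a read changed (H4 -8->-6; H7 -8->-6) — executes, giving -6.
  A3: a read changed (A12 -8->-6) — executes, giving 6.
  A7: a read changed (A12 -8->-6) — executes, giving 6.
  C9: a read changed (A7 8->6; H7 -8->-6) — executes, giving -36.
  D5: a read changed (A7 8->6; A12 -8->-6) — executes, giving 12.
  D7: a read changed (C9 -64->-36) — executes, giving 36.
  D2: a read changed (D5 16->12; D7 64->36) — executes, giving 432.
  F11: a read changed (D2 1024->432; D7 64->36) — executes, giving 36.
  F3: a read changed (F11 64->36; H4 -8->-6) — executes, giving 36.
  H12: a read changed (A3 8->6; A12 -8->-6) — executes, giving 12.
  C2: a read changed (F3 64->36; H12 16->12) — executes, giving 36.
  E2: a read changed (H12 16->12) — executes, giving 5 — identical to its old value.
  F9: a read changed (C2 64->36) — executes, giving 5 — identical to its old value.
  H2: a read changed (A3 8->6) — executes, giving 5 — identical to its old value.
  E11: dirty, but its reads are unchanged (F9 unchanged, H2 unchanged); cached 5 stands.
  H3: dirty, but its reads are unchanged (E11 unchanged); cached 5 stands.
  D1: dirty, but its reads are unchanged (H2 unchanged, H3 unchanged); cached 5 stands.
  D3: a read changed (F11 64->36) — executes, giving 36.
  B10: a read changed (D3 64->36) — executes, giving 36.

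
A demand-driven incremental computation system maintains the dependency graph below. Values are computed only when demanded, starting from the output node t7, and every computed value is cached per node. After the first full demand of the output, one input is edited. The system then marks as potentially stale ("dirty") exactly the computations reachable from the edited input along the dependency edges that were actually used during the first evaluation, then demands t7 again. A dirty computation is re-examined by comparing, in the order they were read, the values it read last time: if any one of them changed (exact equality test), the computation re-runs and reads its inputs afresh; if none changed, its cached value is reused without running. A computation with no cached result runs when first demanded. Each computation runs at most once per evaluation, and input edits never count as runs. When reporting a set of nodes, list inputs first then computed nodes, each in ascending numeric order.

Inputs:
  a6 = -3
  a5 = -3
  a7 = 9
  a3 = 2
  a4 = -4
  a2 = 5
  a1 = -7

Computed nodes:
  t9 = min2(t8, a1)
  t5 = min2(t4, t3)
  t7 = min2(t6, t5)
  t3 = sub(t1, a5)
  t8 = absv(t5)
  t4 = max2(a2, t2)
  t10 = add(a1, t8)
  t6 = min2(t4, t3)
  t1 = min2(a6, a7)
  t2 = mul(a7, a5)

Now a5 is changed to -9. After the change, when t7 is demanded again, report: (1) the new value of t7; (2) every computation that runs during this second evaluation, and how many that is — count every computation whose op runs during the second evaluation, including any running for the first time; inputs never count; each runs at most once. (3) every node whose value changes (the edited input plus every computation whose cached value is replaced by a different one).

New value of t7: 5.
Computations that run: t2, t3, t4, t5, t6, t7 — 6 in total.
Values that change: a5, t2, t3, t5, t6, t7.

First evaluation (everything demanded from the output):
  t1 = min2(-3, 9) = -3
  t2 = mul(9, -3) = -27
  t3 = sub(-3, -3) = 0
  t4 = max2(5, -27) = 5
  t5 = min2(5, 0) = 0
  t6 = min2(5, 0) = 0
  t7 = min2(0, 0) = 0

Propagation after the edit:
  t2: runs — a5 -3->-9; result -81.
  t3: runs — a5 -3->-9; result 6.
  t4: runs — t2 -27->-81; result 5 (same value as before).
  t5: runs — t3 0->6; result 5.
  t6: runs — t3 0->6; result 5.
  t7: runs — t6 0->5; t5 0->5; result 5.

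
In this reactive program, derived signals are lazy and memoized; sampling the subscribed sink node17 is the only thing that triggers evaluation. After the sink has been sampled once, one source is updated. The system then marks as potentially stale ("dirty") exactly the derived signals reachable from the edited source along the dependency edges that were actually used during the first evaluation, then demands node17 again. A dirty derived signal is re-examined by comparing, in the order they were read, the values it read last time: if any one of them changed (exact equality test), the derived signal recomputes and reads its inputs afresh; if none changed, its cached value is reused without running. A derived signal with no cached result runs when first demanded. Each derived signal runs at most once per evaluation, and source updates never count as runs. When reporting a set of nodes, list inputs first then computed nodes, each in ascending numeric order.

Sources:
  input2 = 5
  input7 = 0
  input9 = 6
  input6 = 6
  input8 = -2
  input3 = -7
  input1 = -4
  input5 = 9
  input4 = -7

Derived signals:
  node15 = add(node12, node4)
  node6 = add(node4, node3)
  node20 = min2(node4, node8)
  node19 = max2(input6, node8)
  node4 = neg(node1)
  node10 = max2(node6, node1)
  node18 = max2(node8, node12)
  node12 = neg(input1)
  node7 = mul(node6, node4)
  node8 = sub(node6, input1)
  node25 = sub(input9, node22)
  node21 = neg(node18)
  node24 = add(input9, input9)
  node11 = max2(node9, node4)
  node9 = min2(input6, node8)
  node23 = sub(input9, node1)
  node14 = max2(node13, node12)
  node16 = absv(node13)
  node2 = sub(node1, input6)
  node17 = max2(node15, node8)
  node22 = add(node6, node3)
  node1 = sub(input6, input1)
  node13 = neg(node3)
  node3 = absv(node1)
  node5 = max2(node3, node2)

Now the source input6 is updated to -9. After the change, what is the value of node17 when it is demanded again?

Demanding node17 again yields 14.

First demand of the output computes:
  node1 = sub(6, -4) = 10
  node3 = absv(10) = 10
  node4 = neg(10) = -10
  node6 = add(-10, 10) = 0
  node8 = sub(0, -4) = 4
  node12 = neg(-4) = 4
  node15 = add(4, -10) = -6
  node17 = max2(-6, 4) = 4

After the edit, cleaning proceeds:
  node1: a read changed (input6 6->-9) — executes, giving -5.
  node3: a read changed (node1 10->-5) — executes, giving 5.
  node4: a read changed (node1 10->-5) — executes, giving 5.
  node6: a read changed (node4 -10->5; node3 10->5) — executes, giving 10.
  node8: a read changed (node6 0->10) — executes, giving 14.
  node15: a read changed (node4 -10->5) — executes, giving 9.
  node17: a read changed (node15 -6->9; node8 4->14) — executes, giving 14.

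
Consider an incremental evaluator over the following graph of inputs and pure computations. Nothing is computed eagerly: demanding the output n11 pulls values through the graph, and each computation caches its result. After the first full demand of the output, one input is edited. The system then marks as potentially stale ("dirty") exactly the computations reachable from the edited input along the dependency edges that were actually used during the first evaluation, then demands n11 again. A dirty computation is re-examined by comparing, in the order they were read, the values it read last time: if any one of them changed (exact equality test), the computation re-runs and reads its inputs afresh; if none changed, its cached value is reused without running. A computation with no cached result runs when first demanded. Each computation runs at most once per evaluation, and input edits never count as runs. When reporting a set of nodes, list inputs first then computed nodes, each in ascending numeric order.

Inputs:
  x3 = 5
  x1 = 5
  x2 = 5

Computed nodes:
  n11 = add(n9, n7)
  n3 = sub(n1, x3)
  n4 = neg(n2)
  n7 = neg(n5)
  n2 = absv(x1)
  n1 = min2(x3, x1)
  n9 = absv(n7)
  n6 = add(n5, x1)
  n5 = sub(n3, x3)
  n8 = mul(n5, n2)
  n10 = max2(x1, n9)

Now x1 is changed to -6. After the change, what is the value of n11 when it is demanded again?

Initial pass — values computed on the first demand:
  n1 = min2(5, 5) = 5
  n3 = sub(5, 5) = 0
  n5 = sub(0, 5) = -5
  n7 = neg(-5) = 5
  n9 = absv(5) = 5
  n11 = add(5, 5) = 10

Second demand — change propagation:
  n1: re-runs because x1 5->-6; new result -6.
  n3: re-runs because n1 5->-6; new result -11.
  n5: re-runs because n3 0->-11; new result -16.
  n7: re-runs because n5 -5->-16; new result 16.
  n9: re-runs because n7 5->16; new result 16.
  n11: re-runs because n9 5->16; n7 5->16; new result 32.

n11 now evaluates to 32.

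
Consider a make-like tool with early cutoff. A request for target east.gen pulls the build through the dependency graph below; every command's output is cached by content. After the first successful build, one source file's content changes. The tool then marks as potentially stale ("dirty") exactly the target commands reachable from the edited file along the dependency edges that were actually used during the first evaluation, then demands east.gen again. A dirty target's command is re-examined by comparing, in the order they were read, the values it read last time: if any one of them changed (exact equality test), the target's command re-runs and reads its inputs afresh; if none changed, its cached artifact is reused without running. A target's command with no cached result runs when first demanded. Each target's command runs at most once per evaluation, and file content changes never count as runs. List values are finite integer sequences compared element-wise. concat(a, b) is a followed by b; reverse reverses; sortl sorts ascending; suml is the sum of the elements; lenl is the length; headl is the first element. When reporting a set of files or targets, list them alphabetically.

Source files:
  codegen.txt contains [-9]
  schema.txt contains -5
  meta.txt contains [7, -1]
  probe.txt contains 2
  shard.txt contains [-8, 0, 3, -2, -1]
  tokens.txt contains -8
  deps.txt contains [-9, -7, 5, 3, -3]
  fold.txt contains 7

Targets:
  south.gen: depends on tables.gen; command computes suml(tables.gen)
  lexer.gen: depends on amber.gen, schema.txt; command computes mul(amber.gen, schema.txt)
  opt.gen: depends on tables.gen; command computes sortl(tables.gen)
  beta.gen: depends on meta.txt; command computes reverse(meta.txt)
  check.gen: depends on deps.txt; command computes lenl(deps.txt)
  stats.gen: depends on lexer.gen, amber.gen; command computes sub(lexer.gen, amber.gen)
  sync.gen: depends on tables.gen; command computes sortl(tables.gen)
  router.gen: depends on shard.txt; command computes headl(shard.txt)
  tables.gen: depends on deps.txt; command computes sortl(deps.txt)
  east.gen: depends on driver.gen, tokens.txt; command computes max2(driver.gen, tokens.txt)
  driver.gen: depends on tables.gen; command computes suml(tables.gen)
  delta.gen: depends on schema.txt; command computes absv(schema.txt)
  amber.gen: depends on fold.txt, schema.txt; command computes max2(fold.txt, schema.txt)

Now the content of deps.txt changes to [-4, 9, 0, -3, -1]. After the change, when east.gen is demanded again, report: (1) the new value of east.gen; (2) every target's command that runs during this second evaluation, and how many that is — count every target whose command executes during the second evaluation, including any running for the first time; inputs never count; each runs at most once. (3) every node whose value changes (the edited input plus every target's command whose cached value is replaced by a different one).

Demanding east.gen again yields 1.
3 target commands run: driver.gen, east.gen, tables.gen.
The nodes whose values change: deps.txt, driver.gen, east.gen, tables.gen.

First demand of the output computes:
  tables.gen = sortl([-9, -7, 5, 3, -3]) = [-9, -7, -3, 3, 5]
  driver.gen = suml([-9, -7, -3, 3, 5]) = -11
  east.gen = max2(-11, -8) = -8

After the edit, cleaning proceeds:
  tables.gen: a read changed (deps.txt [-9, -7, 5, 3, -3]->[-4, 9, 0, -3, -1]) — executes, giving [-4, -3, -1, 0, 9].
  driver.gen: a read changed (tables.gen [-9, -7, -3, 3, 5]->[-4, -3, -1, 0, 9]) — executes, giving 1.
  east.gen: a read changed (driver.gen -11->1) — executes, giving 1.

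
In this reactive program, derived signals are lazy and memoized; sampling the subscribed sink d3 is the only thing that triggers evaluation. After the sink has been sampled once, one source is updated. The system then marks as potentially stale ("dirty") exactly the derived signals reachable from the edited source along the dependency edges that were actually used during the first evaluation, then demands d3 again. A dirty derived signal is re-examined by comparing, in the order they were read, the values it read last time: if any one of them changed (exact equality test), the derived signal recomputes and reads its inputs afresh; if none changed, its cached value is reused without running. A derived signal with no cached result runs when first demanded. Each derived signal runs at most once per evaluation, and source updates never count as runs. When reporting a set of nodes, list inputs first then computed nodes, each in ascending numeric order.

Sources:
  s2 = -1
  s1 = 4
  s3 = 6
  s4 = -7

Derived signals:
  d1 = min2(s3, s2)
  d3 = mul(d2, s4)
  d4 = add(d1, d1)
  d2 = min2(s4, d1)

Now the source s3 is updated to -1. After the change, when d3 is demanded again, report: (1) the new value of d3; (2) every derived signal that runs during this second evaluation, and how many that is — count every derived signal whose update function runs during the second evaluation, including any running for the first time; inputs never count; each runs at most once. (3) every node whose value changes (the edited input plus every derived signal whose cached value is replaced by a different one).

First demand of the output computes:
  d1 = min2(6, -1) = -1
  d2 = min2(-7, -1) = -7
  d3 = mul(-7, -7) = 49

After the edit, cleaning proceeds:
  d1: a read changed (s3 6->-1) — executes, giving -1 — identical to its old value.
  d2: dirty, but its reads are unchanged (s4 unchanged, d1 unchanged); cached -7 stands.
  d3: dirty, but its reads are unchanged (d2 unchanged, s4 unchanged); cached 49 stands.

Note the absorption at d1: it re-runs yet its value is the same, leaving the output's value untouched.

Demanding d3 again yields 49.
1 derived signals run: d1.
The nodes whose values change: s3.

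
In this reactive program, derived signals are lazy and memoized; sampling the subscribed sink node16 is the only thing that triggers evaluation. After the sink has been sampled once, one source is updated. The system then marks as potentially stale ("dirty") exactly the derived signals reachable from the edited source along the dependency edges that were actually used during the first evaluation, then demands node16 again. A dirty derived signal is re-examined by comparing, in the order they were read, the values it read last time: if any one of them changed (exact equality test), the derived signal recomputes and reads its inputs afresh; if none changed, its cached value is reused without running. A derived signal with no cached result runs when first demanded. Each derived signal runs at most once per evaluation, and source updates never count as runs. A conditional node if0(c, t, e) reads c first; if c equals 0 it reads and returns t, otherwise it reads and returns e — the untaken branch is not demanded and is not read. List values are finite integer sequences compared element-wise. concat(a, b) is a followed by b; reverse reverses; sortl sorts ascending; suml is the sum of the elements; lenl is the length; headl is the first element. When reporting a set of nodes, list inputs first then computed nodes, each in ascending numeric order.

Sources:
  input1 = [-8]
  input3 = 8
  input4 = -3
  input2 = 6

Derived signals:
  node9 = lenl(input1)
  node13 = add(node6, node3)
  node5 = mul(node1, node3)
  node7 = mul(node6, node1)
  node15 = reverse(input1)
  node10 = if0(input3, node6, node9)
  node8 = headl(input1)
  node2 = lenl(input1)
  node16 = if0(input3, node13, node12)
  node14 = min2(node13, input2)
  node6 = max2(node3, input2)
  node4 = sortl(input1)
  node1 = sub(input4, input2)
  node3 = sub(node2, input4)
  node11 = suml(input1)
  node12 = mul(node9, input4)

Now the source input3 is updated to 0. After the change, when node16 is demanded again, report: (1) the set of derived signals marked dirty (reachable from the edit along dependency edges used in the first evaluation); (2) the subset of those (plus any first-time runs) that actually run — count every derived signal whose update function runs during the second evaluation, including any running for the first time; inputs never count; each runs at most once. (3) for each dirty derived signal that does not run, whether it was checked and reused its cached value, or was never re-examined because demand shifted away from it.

The edit dirties: node16.
5 derived signals run: node2, node3, node6, node13, node16.
No dirty derived signal escaped a run.
Note the branch switch — node2, node3, node6, node13 had no cache and run now for the first time.

First demand of the output computes:
  node9 = lenl([-8]) = 1
  node12 = mul(1, -3) = -3
  node16 = if0(input3=8 -> else branch node12) = -3

After the edit, cleaning proceeds:
  node2: had never run; runs now, result 1.
  node3: had never run; runs now, result 4.
  node6: had never run; runs now, result 6.
  node13: had never run; runs now, result 10.
  node16: a read changed (input3 8->0) — executes, giving 10.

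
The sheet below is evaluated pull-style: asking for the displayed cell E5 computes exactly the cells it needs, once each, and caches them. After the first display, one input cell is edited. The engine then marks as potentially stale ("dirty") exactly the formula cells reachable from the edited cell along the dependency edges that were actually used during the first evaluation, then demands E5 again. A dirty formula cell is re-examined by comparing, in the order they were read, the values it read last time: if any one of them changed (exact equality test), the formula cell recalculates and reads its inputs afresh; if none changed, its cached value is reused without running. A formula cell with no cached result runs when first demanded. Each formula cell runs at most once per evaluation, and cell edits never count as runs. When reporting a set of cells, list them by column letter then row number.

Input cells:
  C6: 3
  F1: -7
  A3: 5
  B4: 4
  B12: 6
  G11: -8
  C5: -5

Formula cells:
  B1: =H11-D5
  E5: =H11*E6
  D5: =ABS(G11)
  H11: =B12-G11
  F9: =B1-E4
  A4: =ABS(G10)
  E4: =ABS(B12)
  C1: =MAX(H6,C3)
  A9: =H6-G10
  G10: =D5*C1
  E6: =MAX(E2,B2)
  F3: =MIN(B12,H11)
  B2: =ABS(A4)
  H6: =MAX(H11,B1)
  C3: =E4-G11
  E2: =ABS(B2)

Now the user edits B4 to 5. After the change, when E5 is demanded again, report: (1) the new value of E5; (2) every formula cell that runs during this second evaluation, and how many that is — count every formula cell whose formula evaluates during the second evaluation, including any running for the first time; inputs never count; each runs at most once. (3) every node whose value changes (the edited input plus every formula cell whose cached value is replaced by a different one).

Demanding E5 again yields 1568.
0 formula cells run: none.
The nodes whose values change: B4.
Note the shortcut — nothing in the graph depends on B4 at all, so no recomputation happens.

First demand of the output computes:
  D5 = ABS(-8) = 8
  E4 = ABS(6) = 6
  C3 = 6 - -8 = 14
  H11 = 6 - -8 = 14
  B1 = 14 - 8 = 6
  H6 = MAX(14, 6) = 14
  C1 = MAX(14, 14) = 14
  G10 = 8 * 14 = 112
  A4 = ABS(112) = 112
  B2 = ABS(112) = 112
  E2 = ABS(112) = 112
  E6 = MAX(112, 112) = 112
  E5 = 14 * 112 = 1568

After the edit, cleaning proceeds:
  no node depends on B4 at all; the second demand re-runs nothing.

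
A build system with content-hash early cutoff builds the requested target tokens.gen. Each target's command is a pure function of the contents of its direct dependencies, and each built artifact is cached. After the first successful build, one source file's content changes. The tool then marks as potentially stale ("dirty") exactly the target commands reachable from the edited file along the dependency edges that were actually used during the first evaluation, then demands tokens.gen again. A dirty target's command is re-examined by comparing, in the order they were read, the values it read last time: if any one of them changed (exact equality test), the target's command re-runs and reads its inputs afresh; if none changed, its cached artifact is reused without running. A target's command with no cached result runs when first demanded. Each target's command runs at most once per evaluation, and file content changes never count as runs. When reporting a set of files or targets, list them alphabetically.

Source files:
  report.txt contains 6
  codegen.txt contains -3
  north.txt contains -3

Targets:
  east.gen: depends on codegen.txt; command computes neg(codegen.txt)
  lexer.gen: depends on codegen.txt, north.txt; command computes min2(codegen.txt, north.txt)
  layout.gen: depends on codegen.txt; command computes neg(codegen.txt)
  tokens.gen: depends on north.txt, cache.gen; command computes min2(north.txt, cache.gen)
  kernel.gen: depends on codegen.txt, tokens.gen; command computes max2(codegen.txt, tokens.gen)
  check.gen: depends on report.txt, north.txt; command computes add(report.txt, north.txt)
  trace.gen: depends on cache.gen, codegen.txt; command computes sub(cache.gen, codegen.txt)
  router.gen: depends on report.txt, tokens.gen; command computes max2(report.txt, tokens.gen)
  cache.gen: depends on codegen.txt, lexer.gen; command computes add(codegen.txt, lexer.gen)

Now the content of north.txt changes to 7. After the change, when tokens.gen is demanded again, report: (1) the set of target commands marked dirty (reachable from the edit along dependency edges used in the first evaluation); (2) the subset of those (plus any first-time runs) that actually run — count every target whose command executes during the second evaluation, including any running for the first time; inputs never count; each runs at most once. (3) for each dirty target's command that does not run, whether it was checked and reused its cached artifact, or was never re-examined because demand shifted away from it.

Marked dirty: cache.gen, lexer.gen, tokens.gen.
Target commands that run: lexer.gen, tokens.gen — 2 in total.
Checked but reused from cache: cache.gen.
Key observation: the cutoff stops propagation at cache.gen — its inputs' values are unchanged, so it reuses its cache.

First evaluation (everything demanded from the output):
  lexer.gen = min2(-3, -3) = -3
  cache.gen = add(-3, -3) = -6
  tokens.gen = min2(-3, -6) = -6

Propagation after the edit:
  lexer.gen: runs — north.txt -3->7; result -3 (same value as before).
  cache.gen: checked — values it read are unchanged (codegen.txt unchanged, lexer.gen unchanged); reused cached -6 without running.
  tokens.gen: runs — north.txt -3->7; result -6 (same value as before).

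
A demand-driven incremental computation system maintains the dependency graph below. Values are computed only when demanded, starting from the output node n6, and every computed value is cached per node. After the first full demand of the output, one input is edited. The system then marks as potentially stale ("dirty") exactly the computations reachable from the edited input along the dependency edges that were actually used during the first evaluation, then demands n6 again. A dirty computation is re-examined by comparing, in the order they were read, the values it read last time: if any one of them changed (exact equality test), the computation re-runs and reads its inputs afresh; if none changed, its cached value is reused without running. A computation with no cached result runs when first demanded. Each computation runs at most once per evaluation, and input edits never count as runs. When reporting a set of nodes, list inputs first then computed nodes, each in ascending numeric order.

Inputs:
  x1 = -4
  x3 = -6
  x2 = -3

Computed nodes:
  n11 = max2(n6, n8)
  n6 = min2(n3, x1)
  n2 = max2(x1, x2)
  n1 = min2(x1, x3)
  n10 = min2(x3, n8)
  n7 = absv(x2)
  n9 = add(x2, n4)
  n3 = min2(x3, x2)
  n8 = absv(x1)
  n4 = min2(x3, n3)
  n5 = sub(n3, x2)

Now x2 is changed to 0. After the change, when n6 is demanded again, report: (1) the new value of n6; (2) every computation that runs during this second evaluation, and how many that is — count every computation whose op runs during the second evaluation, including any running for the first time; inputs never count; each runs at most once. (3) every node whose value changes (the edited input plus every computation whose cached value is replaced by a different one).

First evaluation (everything demanded from the output):
  n3 = min2(-6, -3) = -6
  n6 = min2(-6, -4) = -6

Propagation after the edit:
  n3: runs — x2 -3->0; result -6 (same value as before).
  n6: checked — values it read are unchanged (n3 unchanged, x1 unchanged); reused cached -6 without running.

Key observation: the change is absorbed at n3 — it re-runs but produces the same value, and the output's value is unchanged.

New value of n6: -6.
Computations that run: n3 — 1 in total.
Values that change: x2.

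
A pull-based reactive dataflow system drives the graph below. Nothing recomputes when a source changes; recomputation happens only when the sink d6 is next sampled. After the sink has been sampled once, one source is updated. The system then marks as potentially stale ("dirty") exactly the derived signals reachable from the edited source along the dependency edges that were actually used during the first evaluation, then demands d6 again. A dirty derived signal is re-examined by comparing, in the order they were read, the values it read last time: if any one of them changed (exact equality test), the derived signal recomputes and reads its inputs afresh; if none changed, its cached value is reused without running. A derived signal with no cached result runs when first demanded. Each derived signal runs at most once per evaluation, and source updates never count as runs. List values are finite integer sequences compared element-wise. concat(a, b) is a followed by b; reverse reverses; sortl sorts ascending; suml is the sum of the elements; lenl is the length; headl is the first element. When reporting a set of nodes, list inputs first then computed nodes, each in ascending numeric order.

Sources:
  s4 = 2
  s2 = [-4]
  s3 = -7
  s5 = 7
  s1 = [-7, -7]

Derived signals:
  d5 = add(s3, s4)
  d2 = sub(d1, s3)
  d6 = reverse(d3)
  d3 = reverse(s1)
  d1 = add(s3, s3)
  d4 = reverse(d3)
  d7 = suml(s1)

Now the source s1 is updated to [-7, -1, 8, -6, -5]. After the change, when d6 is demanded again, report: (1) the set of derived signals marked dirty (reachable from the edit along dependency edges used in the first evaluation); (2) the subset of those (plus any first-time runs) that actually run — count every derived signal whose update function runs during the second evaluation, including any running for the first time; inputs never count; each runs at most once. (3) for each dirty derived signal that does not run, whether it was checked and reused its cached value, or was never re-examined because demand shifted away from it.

Marked dirty: d3, d6.
Derived signals that run: d3, d6 — 2 in total.
Every dirty derived signal ran.

First evaluation (everything demanded from the output):
  d3 = reverse([-7, -7]) = [-7, -7]
  d6 = reverse([-7, -7]) = [-7, -7]

Propagation after the edit:
  d3: runs — s1 [-7, -7]->[-7, -1, 8, -6, -5]; result [-5, -6, 8, -1, -7].
  d6: runs — d3 [-7, -7]->[-5, -6, 8, -1, -7]; result [-7, -1, 8, -6, -5].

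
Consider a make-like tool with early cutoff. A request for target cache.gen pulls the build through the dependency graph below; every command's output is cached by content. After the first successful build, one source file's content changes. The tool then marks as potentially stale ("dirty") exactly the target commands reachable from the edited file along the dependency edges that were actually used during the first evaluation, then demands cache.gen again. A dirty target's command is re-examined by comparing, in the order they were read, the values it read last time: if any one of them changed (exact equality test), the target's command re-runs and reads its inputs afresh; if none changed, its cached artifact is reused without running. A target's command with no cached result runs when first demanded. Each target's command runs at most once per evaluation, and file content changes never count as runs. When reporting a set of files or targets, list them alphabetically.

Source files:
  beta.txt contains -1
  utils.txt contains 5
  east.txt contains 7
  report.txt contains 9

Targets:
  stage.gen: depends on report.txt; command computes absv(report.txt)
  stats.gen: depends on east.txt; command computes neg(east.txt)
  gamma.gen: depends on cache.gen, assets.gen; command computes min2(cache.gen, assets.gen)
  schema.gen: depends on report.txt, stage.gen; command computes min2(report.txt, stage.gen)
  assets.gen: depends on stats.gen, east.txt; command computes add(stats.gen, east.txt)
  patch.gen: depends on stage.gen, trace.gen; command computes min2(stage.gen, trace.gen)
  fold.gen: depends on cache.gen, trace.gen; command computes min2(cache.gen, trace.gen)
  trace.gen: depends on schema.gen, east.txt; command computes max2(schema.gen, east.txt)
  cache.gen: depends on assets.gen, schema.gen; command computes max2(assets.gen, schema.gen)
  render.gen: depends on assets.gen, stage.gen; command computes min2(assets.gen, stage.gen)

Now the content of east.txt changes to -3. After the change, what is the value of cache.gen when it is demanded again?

First demand of the output computes:
  stage.gen = absv(9) = 9
  schema.gen = min2(9, 9) = 9
  stats.gen = neg(7) = -7
  assets.gen = add(-7, 7) = 0
  cache.gen = max2(0, 9) = 9

After the edit, cleaning proceeds:
  stats.gen: a read changed (east.txt 7->-3) — executes, giving 3.
  assets.gen: a read changed (stats.gen -7->3; east.txt 7->-3) — executes, giving 0 — identical to its old value.
  cache.gen: dirty, but its reads are unchanged (assets.gen unchanged, schema.gen unchanged); cached 9 stands.

Note the absorption at assets.gen: it re-runs yet its value is the same, leaving the output's value untouched.

Demanding cache.gen again yields 9.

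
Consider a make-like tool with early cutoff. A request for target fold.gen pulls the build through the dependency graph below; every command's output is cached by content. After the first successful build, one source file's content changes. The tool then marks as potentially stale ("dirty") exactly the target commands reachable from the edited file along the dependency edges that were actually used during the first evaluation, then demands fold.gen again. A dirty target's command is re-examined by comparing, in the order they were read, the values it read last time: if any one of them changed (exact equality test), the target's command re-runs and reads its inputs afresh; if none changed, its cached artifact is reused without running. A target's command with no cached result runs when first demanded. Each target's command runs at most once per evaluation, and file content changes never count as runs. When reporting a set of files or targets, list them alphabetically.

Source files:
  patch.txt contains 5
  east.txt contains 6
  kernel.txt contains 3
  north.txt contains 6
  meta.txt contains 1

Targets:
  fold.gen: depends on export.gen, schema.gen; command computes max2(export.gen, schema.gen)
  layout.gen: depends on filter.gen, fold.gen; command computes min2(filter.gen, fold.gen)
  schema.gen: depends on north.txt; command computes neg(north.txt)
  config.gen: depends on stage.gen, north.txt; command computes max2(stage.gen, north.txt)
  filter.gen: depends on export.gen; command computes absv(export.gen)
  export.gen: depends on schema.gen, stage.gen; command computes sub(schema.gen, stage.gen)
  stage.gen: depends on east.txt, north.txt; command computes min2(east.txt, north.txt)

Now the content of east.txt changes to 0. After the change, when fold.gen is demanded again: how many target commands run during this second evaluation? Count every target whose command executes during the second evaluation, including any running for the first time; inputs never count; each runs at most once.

First demand of the output computes:
  schema.gen = neg(6) = -6
  stage.gen = min2(6, 6) = 6
  export.gen = sub(-6, 6) = -12
  fold.gen = max2(-12, -6) = -6

After the edit, cleaning proceeds:
  stage.gen: a read changed (east.txt 6->0) — executes, giving 0.
  export.gen: a read changed (stage.gen 6->0) — executes, giving -6.
  fold.gen: a read changed (export.gen -12->-6) — executes, giving -6 — identical to its old value.

3 target commands run: export.gen, fold.gen, stage.gen.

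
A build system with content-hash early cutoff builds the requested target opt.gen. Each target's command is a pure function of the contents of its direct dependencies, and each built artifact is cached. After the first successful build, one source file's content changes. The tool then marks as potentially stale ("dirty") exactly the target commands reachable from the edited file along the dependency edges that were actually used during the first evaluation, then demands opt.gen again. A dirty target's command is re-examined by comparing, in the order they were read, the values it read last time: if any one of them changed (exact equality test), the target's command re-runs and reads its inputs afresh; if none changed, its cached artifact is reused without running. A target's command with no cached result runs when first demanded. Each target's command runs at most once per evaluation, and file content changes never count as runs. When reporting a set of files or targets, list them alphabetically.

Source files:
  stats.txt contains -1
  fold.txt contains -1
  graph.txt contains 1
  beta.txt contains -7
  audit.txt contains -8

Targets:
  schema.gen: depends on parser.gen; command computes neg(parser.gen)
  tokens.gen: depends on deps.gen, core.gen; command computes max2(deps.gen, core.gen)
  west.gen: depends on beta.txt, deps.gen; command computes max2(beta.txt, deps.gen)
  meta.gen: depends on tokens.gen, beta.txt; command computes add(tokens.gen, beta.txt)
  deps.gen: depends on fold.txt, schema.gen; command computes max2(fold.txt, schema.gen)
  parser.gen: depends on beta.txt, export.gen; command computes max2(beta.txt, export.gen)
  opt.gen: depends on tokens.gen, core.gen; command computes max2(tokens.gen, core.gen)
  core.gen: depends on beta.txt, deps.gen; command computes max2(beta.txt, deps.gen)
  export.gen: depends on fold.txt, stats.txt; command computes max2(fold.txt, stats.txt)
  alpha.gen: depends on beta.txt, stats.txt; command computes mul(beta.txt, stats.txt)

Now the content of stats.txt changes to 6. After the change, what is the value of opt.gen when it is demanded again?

New value of opt.gen: -1.

First evaluation (everything demanded from the output):
  export.gen = max2(-1, -1) = -1
  parser.gen = max2(-7, -1) = -1
  schema.gen = neg(-1) = 1
  deps.gen = max2(-1, 1) = 1
  core.gen = max2(-7, 1) = 1
  tokens.gen = max2(1, 1) = 1
  opt.gen = max2(1, 1) = 1

Propagation after the edit:
  export.gen: runs — stats.txt -1->6; result 6.
  parser.gen: runs — export.gen -1->6; result 6.
  schema.gen: runs — parser.gen -1->6; result -6.
  deps.gen: runs — schema.gen 1->-6; result -1.
  core.gen: runs — deps.gen 1->-1; result -1.
  tokens.gen: runs — deps.gen 1->-1; core.gen 1->-1; result -1.
  opt.gen: runs — tokens.gen 1->-1; core.gen 1->-1; result -1.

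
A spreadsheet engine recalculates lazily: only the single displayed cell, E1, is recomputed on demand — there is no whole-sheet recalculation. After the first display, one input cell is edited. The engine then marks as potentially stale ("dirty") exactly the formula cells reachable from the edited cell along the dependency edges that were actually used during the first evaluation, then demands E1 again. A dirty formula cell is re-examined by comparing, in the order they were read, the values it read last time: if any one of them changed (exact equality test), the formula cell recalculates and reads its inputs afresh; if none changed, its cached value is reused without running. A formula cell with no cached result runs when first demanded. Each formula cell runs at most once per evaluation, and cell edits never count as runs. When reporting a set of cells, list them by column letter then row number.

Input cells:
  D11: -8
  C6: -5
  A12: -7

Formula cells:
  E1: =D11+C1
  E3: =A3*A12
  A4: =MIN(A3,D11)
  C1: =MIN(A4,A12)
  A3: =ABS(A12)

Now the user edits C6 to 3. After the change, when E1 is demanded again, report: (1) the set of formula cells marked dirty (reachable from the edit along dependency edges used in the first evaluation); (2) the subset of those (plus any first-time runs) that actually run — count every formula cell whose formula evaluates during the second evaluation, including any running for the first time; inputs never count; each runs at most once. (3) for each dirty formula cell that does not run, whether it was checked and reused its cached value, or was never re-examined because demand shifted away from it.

Marked dirty: none.
Formula cells that run: none — 0 in total.
Every dirty formula cell ran.
Key observation: C6 is never demanded by the output, so the edit triggers no recomputation at all.

First evaluation (everything demanded from the output):
  A3 = ABS(-7) = 7
  A4 = MIN(7, -8) = -8
  C1 = MIN(-8, -7) = -8
  E1 = -8 + -8 = -16

Propagation after the edit:
  C6 feeds no computation that the output demands — nothing is marked dirty and nothing runs.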